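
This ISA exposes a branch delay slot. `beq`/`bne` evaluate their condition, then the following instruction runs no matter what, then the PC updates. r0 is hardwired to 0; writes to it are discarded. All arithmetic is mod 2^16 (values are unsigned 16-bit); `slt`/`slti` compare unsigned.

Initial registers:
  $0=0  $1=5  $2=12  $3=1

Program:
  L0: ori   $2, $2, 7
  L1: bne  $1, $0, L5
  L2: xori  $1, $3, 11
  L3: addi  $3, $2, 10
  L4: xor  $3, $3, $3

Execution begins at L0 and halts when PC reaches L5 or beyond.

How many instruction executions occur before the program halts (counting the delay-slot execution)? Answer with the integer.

#0 ori   $2, $2, 7 ; 0/5/15/1
#1 bne  $1, $0, L5 ; 0/5/15/1 ; →target
#2 xori  $1, $3, 11 ; 0/10/15/1

3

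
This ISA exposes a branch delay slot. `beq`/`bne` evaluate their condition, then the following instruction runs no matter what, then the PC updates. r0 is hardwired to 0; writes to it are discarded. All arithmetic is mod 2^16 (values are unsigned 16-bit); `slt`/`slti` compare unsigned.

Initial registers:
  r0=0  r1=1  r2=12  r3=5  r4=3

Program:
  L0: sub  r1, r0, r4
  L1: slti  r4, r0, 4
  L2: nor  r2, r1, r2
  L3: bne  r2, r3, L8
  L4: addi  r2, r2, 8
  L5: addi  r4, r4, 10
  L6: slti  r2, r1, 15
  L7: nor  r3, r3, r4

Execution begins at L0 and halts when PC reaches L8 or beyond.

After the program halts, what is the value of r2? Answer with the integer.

  step pc=0: sub  r1, r0, r4  regs=(0,65533,12,5,3)
  step pc=1: slti  r4, r0, 4  regs=(0,65533,12,5,1)
  step pc=2: nor  r2, r1, r2  regs=(0,65533,2,5,1)
  step pc=3: bne  r2, r3, L8  cond=T  regs=(0,65533,2,5,1)
  step pc=4: addi  r2, r2, 8  regs=(0,65533,10,5,1)

10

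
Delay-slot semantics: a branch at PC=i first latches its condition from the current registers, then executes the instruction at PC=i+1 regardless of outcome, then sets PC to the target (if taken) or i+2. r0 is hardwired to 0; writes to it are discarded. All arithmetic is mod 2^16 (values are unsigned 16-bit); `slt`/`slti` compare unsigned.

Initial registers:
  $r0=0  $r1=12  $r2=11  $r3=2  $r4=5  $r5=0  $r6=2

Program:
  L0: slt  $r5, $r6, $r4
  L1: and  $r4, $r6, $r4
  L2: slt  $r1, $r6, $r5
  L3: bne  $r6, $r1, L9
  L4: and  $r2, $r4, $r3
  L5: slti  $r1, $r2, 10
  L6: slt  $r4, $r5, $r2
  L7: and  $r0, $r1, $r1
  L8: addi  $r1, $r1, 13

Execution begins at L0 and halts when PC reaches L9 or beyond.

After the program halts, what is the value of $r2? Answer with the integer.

0

[0] slt  $r5, $r6, $r4  →  {$r0:0, $r1:12, $r2:11, $r3:2, $r4:5, $r5:1, $r6:2}
[1] and  $r4, $r6, $r4  →  {$r0:0, $r1:12, $r2:11, $r3:2, $r4:0, $r5:1, $r6:2}
[2] slt  $r1, $r6, $r5  →  {$r0:0, $r1:0, $r2:11, $r3:2, $r4:0, $r5:1, $r6:2}
[3] bne  $r6, $r1, L9  →  {$r0:0, $r1:0, $r2:11, $r3:2, $r4:0, $r5:1, $r6:2}  ⟨branch taken⟩
[4] and  $r2, $r4, $r3  →  {$r0:0, $r1:0, $r2:0, $r3:2, $r4:0, $r5:1, $r6:2}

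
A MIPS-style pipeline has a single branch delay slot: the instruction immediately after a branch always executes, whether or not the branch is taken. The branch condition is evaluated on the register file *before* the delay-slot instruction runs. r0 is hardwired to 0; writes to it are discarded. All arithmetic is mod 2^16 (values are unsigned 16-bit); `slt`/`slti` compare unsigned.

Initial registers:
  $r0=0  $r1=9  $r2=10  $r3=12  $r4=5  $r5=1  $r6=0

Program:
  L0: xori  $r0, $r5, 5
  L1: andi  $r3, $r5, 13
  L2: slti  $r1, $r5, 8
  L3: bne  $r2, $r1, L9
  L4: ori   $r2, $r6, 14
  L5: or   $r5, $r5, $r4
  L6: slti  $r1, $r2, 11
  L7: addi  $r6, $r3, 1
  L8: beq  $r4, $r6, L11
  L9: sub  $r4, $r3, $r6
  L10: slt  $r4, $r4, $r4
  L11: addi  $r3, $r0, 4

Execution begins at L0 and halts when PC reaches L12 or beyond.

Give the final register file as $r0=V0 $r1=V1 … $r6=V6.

#0 xori  $r0, $r5, 5 ; 0/9/10/12/5/1/0
#1 andi  $r3, $r5, 13 ; 0/9/10/1/5/1/0
#2 slti  $r1, $r5, 8 ; 0/1/10/1/5/1/0
#3 bne  $r2, $r1, L9 ; 0/1/10/1/5/1/0 ; →target
#4 ori   $r2, $r6, 14 ; 0/1/14/1/5/1/0
#9 sub  $r4, $r3, $r6 ; 0/1/14/1/1/1/0
#10 slt  $r4, $r4, $r4 ; 0/1/14/1/0/1/0
#11 addi  $r3, $r0, 4 ; 0/1/14/4/0/1/0

$r0=0 $r1=1 $r2=14 $r3=4 $r4=0 $r5=1 $r6=0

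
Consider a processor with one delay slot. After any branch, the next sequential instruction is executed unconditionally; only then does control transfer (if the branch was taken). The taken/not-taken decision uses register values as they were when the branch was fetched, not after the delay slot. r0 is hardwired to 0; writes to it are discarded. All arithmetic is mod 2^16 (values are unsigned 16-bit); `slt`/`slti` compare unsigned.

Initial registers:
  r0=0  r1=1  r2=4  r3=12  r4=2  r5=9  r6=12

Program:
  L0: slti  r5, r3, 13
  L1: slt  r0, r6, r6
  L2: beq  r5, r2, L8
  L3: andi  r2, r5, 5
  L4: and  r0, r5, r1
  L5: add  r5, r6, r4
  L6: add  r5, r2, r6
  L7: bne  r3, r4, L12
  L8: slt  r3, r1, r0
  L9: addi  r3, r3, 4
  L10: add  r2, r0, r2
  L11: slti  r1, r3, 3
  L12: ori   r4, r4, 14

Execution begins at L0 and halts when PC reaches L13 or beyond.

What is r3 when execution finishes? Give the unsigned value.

PC=0  slti  r5, r3, 13       | r0=0 r1=1 r2=4 r3=12 r4=2 r5=1 r6=12
PC=1  slt  r0, r6, r6        | r0=0 r1=1 r2=4 r3=12 r4=2 r5=1 r6=12
PC=2  beq  r5, r2, L8        | r0=0 r1=1 r2=4 r3=12 r4=2 r5=1 r6=12  [not taken]
PC=3  andi  r2, r5, 5        | r0=0 r1=1 r2=1 r3=12 r4=2 r5=1 r6=12
PC=4  and  r0, r5, r1        | r0=0 r1=1 r2=1 r3=12 r4=2 r5=1 r6=12
PC=5  add  r5, r6, r4        | r0=0 r1=1 r2=1 r3=12 r4=2 r5=14 r6=12
PC=6  add  r5, r2, r6        | r0=0 r1=1 r2=1 r3=12 r4=2 r5=13 r6=12
PC=7  bne  r3, r4, L12       | r0=0 r1=1 r2=1 r3=12 r4=2 r5=13 r6=12  [TAKEN]
PC=8  slt  r3, r1, r0        | r0=0 r1=1 r2=1 r3=0 r4=2 r5=13 r6=12
PC=12 ori   r4, r4, 14       | r0=0 r1=1 r2=1 r3=0 r4=14 r5=13 r6=12

0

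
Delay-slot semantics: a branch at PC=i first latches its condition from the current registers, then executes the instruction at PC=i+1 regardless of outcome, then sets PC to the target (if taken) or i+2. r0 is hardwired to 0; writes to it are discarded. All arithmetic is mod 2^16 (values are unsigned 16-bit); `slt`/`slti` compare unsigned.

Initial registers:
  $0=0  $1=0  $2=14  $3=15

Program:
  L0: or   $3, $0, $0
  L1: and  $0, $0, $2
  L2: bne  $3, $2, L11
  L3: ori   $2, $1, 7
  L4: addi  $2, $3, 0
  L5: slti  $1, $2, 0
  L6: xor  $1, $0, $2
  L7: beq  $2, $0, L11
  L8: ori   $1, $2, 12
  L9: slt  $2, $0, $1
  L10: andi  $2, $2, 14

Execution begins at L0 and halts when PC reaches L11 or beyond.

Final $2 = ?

[0] or   $3, $0, $0  →  {$0:0, $1:0, $2:14, $3:0}
[1] and  $0, $0, $2  →  {$0:0, $1:0, $2:14, $3:0}
[2] bne  $3, $2, L11  →  {$0:0, $1:0, $2:14, $3:0}  ⟨branch taken⟩
[3] ori   $2, $1, 7  →  {$0:0, $1:0, $2:7, $3:0}

7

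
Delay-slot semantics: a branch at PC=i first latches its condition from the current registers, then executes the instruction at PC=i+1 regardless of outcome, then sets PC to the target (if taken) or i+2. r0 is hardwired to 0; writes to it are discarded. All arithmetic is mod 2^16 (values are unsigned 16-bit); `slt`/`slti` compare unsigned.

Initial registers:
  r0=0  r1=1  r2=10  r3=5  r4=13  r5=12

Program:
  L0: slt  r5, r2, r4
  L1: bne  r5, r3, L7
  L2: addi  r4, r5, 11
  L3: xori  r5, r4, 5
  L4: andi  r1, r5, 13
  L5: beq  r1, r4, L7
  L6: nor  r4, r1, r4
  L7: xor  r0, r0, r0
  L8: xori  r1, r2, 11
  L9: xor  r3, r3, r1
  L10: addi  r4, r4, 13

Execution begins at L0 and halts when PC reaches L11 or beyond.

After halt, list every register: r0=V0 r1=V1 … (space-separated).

#0 slt  r5, r2, r4 ; 0/1/10/5/13/1
#1 bne  r5, r3, L7 ; 0/1/10/5/13/1 ; →target
#2 addi  r4, r5, 11 ; 0/1/10/5/12/1
#7 xor  r0, r0, r0 ; 0/1/10/5/12/1
#8 xori  r1, r2, 11 ; 0/1/10/5/12/1
#9 xor  r3, r3, r1 ; 0/1/10/4/12/1
#10 addi  r4, r4, 13 ; 0/1/10/4/25/1

r0=0 r1=1 r2=10 r3=4 r4=25 r5=1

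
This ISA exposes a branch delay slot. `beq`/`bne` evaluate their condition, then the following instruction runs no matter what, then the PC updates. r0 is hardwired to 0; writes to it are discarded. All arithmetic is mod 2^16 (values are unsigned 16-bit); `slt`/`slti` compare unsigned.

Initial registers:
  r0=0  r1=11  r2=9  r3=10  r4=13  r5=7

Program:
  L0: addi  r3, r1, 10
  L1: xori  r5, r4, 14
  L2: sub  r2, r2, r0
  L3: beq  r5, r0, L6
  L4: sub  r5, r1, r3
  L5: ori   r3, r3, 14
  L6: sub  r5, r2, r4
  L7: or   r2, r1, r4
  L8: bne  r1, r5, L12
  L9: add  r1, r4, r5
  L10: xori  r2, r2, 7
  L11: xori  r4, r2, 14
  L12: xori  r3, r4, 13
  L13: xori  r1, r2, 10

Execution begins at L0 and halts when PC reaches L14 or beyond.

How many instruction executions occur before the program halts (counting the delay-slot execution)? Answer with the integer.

12

[0] addi  r3, r1, 10  →  {r0:0, r1:11, r2:9, r3:21, r4:13, r5:7}
[1] xori  r5, r4, 14  →  {r0:0, r1:11, r2:9, r3:21, r4:13, r5:3}
[2] sub  r2, r2, r0  →  {r0:0, r1:11, r2:9, r3:21, r4:13, r5:3}
[3] beq  r5, r0, L6  →  {r0:0, r1:11, r2:9, r3:21, r4:13, r5:3}  ⟨branch fallthrough⟩
[4] sub  r5, r1, r3  →  {r0:0, r1:11, r2:9, r3:21, r4:13, r5:65526}
[5] ori   r3, r3, 14  →  {r0:0, r1:11, r2:9, r3:31, r4:13, r5:65526}
[6] sub  r5, r2, r4  →  {r0:0, r1:11, r2:9, r3:31, r4:13, r5:65532}
[7] or   r2, r1, r4  →  {r0:0, r1:11, r2:15, r3:31, r4:13, r5:65532}
[8] bne  r1, r5, L12  →  {r0:0, r1:11, r2:15, r3:31, r4:13, r5:65532}  ⟨branch taken⟩
[9] add  r1, r4, r5  →  {r0:0, r1:9, r2:15, r3:31, r4:13, r5:65532}
[12] xori  r3, r4, 13  →  {r0:0, r1:9, r2:15, r3:0, r4:13, r5:65532}
[13] xori  r1, r2, 10  →  {r0:0, r1:5, r2:15, r3:0, r4:13, r5:65532}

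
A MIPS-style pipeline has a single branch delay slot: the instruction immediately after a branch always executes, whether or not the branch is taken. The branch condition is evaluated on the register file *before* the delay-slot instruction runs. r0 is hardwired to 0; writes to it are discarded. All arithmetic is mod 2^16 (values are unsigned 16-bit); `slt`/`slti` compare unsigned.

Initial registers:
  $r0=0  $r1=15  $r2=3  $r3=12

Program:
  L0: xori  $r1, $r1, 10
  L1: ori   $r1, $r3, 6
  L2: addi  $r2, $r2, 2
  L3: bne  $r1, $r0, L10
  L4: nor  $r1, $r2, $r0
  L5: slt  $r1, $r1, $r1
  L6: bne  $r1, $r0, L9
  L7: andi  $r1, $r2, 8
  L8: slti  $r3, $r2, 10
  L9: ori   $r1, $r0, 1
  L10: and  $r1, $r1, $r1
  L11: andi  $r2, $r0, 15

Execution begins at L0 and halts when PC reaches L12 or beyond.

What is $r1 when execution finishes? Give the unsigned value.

65530

[0] xori  $r1, $r1, 10  →  {$r0:0, $r1:5, $r2:3, $r3:12}
[1] ori   $r1, $r3, 6  →  {$r0:0, $r1:14, $r2:3, $r3:12}
[2] addi  $r2, $r2, 2  →  {$r0:0, $r1:14, $r2:5, $r3:12}
[3] bne  $r1, $r0, L10  →  {$r0:0, $r1:14, $r2:5, $r3:12}  ⟨branch taken⟩
[4] nor  $r1, $r2, $r0  →  {$r0:0, $r1:65530, $r2:5, $r3:12}
[10] and  $r1, $r1, $r1  →  {$r0:0, $r1:65530, $r2:5, $r3:12}
[11] andi  $r2, $r0, 15  →  {$r0:0, $r1:65530, $r2:0, $r3:12}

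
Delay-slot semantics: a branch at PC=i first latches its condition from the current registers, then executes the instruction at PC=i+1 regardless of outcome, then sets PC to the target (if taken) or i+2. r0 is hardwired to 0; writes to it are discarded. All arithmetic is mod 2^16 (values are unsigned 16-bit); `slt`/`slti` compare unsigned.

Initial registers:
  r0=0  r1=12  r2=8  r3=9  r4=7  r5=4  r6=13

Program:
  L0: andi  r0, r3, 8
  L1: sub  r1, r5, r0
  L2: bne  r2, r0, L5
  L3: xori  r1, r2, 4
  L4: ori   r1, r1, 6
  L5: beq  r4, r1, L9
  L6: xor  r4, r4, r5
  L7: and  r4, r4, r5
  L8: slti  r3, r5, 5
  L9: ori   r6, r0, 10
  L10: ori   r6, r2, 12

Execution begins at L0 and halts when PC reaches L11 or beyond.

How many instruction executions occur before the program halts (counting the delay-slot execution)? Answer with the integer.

10

[0] andi  r0, r3, 8  →  {r0:0, r1:12, r2:8, r3:9, r4:7, r5:4, r6:13}
[1] sub  r1, r5, r0  →  {r0:0, r1:4, r2:8, r3:9, r4:7, r5:4, r6:13}
[2] bne  r2, r0, L5  →  {r0:0, r1:4, r2:8, r3:9, r4:7, r5:4, r6:13}  ⟨branch taken⟩
[3] xori  r1, r2, 4  →  {r0:0, r1:12, r2:8, r3:9, r4:7, r5:4, r6:13}
[5] beq  r4, r1, L9  →  {r0:0, r1:12, r2:8, r3:9, r4:7, r5:4, r6:13}  ⟨branch fallthrough⟩
[6] xor  r4, r4, r5  →  {r0:0, r1:12, r2:8, r3:9, r4:3, r5:4, r6:13}
[7] and  r4, r4, r5  →  {r0:0, r1:12, r2:8, r3:9, r4:0, r5:4, r6:13}
[8] slti  r3, r5, 5  →  {r0:0, r1:12, r2:8, r3:1, r4:0, r5:4, r6:13}
[9] ori   r6, r0, 10  →  {r0:0, r1:12, r2:8, r3:1, r4:0, r5:4, r6:10}
[10] ori   r6, r2, 12  →  {r0:0, r1:12, r2:8, r3:1, r4:0, r5:4, r6:12}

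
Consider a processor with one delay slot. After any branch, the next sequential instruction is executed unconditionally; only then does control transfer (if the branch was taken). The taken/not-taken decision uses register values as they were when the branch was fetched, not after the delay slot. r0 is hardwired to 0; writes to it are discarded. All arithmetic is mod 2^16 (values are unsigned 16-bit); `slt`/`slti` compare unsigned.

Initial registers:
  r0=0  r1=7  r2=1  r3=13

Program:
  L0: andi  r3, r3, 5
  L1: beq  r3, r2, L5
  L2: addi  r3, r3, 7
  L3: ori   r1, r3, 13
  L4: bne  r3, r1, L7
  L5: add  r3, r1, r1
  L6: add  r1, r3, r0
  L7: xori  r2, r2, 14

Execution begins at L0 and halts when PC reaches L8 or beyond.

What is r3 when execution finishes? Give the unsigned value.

  step pc=0: andi  r3, r3, 5  regs=(0,7,1,5)
  step pc=1: beq  r3, r2, L5  cond=F  regs=(0,7,1,5)
  step pc=2: addi  r3, r3, 7  regs=(0,7,1,12)
  step pc=3: ori   r1, r3, 13  regs=(0,13,1,12)
  step pc=4: bne  r3, r1, L7  cond=T  regs=(0,13,1,12)
  step pc=5: add  r3, r1, r1  regs=(0,13,1,26)
  step pc=7: xori  r2, r2, 14  regs=(0,13,15,26)

26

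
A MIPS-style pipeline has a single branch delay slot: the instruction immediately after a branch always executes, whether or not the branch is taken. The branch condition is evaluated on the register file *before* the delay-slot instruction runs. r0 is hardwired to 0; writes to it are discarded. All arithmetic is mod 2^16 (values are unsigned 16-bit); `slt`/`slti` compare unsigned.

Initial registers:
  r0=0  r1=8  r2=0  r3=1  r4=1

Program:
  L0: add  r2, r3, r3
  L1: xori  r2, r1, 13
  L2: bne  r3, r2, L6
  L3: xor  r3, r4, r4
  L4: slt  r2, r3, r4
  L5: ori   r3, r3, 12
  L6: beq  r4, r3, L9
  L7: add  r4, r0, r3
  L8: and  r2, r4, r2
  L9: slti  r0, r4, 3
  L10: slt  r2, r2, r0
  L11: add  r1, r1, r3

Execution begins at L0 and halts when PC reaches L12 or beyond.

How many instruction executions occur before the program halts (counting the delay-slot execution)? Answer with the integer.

#0 add  r2, r3, r3 ; 0/8/2/1/1
#1 xori  r2, r1, 13 ; 0/8/5/1/1
#2 bne  r3, r2, L6 ; 0/8/5/1/1 ; →target
#3 xor  r3, r4, r4 ; 0/8/5/0/1
#6 beq  r4, r3, L9 ; 0/8/5/0/1 ; →fallthru
#7 add  r4, r0, r3 ; 0/8/5/0/0
#8 and  r2, r4, r2 ; 0/8/0/0/0
#9 slti  r0, r4, 3 ; 0/8/0/0/0
#10 slt  r2, r2, r0 ; 0/8/0/0/0
#11 add  r1, r1, r3 ; 0/8/0/0/0

10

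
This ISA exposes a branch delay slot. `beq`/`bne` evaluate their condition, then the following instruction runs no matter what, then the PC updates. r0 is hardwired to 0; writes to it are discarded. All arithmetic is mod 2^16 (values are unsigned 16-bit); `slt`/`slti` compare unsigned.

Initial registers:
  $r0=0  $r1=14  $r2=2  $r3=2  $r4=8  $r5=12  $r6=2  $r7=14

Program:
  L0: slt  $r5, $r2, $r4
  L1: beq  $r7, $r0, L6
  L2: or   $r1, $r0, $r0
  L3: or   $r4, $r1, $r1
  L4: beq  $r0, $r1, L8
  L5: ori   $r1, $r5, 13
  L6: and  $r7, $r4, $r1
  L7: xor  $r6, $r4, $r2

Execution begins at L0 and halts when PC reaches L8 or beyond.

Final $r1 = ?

13

PC=0  slt  $r5, $r2, $r4     | $r0=0 $r1=14 $r2=2 $r3=2 $r4=8 $r5=1 $r6=2 $r7=14
PC=1  beq  $r7, $r0, L6      | $r0=0 $r1=14 $r2=2 $r3=2 $r4=8 $r5=1 $r6=2 $r7=14  [not taken]
PC=2  or   $r1, $r0, $r0     | $r0=0 $r1=0 $r2=2 $r3=2 $r4=8 $r5=1 $r6=2 $r7=14
PC=3  or   $r4, $r1, $r1     | $r0=0 $r1=0 $r2=2 $r3=2 $r4=0 $r5=1 $r6=2 $r7=14
PC=4  beq  $r0, $r1, L8      | $r0=0 $r1=0 $r2=2 $r3=2 $r4=0 $r5=1 $r6=2 $r7=14  [TAKEN]
PC=5  ori   $r1, $r5, 13     | $r0=0 $r1=13 $r2=2 $r3=2 $r4=0 $r5=1 $r6=2 $r7=14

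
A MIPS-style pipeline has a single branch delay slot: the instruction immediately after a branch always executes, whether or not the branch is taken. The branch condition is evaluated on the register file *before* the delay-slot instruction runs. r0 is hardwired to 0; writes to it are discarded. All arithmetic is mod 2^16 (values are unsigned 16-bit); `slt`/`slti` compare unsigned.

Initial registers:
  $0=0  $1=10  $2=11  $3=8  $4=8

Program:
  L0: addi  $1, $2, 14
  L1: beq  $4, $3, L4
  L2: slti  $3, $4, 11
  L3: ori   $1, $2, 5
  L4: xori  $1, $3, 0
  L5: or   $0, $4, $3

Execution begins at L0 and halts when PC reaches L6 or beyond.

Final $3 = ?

1

  step pc=0: addi  $1, $2, 14  regs=(0,25,11,8,8)
  step pc=1: beq  $4, $3, L4  cond=T  regs=(0,25,11,8,8)
  step pc=2: slti  $3, $4, 11  regs=(0,25,11,1,8)
  step pc=4: xori  $1, $3, 0  regs=(0,1,11,1,8)
  step pc=5: or   $0, $4, $3  regs=(0,1,11,1,8)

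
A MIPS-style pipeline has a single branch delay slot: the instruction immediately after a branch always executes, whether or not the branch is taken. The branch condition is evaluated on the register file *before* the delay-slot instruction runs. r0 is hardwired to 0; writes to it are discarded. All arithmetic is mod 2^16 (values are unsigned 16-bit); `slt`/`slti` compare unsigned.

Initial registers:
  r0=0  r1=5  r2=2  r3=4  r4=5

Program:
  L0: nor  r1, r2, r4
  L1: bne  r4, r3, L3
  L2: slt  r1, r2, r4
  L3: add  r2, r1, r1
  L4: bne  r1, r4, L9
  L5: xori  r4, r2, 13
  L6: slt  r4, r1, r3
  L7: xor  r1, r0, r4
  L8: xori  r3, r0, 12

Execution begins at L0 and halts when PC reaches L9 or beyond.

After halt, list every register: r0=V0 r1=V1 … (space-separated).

#0 nor  r1, r2, r4 ; 0/65528/2/4/5
#1 bne  r4, r3, L3 ; 0/65528/2/4/5 ; →target
#2 slt  r1, r2, r4 ; 0/1/2/4/5
#3 add  r2, r1, r1 ; 0/1/2/4/5
#4 bne  r1, r4, L9 ; 0/1/2/4/5 ; →target
#5 xori  r4, r2, 13 ; 0/1/2/4/15

r0=0 r1=1 r2=2 r3=4 r4=15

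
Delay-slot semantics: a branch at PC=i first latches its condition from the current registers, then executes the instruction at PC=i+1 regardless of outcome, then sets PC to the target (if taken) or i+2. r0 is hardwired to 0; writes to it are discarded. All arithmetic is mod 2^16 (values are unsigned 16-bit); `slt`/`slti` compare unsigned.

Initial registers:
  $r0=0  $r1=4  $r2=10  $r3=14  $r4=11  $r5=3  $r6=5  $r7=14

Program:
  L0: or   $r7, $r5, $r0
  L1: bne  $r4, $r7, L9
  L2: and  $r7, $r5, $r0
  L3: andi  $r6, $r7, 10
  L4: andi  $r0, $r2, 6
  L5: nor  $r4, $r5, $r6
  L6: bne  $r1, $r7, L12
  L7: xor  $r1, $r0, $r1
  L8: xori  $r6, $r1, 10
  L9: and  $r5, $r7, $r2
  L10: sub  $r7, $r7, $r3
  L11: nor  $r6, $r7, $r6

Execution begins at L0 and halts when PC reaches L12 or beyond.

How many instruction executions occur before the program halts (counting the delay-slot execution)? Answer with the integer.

6

#0 or   $r7, $r5, $r0 ; 0/4/10/14/11/3/5/3
#1 bne  $r4, $r7, L9 ; 0/4/10/14/11/3/5/3 ; →target
#2 and  $r7, $r5, $r0 ; 0/4/10/14/11/3/5/0
#9 and  $r5, $r7, $r2 ; 0/4/10/14/11/0/5/0
#10 sub  $r7, $r7, $r3 ; 0/4/10/14/11/0/5/65522
#11 nor  $r6, $r7, $r6 ; 0/4/10/14/11/0/8/65522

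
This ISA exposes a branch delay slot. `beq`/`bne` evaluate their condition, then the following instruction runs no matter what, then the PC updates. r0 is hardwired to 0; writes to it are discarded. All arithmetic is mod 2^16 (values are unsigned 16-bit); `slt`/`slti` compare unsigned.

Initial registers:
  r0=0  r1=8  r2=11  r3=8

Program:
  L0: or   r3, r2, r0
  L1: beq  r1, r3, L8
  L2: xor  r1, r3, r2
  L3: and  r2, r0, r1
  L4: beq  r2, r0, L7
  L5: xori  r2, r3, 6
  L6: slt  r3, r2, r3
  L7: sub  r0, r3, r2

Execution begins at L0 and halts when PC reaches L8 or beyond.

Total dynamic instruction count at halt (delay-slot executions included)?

  step pc=0: or   r3, r2, r0  regs=(0,8,11,11)
  step pc=1: beq  r1, r3, L8  cond=F  regs=(0,8,11,11)
  step pc=2: xor  r1, r3, r2  regs=(0,0,11,11)
  step pc=3: and  r2, r0, r1  regs=(0,0,0,11)
  step pc=4: beq  r2, r0, L7  cond=T  regs=(0,0,0,11)
  step pc=5: xori  r2, r3, 6  regs=(0,0,13,11)
  step pc=7: sub  r0, r3, r2  regs=(0,0,13,11)

7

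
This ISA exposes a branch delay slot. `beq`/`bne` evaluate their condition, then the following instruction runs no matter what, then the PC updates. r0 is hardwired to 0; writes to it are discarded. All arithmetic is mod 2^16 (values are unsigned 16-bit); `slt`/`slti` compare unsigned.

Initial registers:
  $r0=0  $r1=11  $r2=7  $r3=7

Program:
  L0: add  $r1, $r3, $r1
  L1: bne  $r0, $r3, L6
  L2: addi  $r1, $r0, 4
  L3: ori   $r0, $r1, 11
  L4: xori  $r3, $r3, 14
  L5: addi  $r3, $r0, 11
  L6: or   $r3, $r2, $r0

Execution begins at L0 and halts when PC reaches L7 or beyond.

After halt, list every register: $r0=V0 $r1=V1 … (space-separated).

PC=0  add  $r1, $r3, $r1     | $r0=0 $r1=18 $r2=7 $r3=7
PC=1  bne  $r0, $r3, L6      | $r0=0 $r1=18 $r2=7 $r3=7  [TAKEN]
PC=2  addi  $r1, $r0, 4      | $r0=0 $r1=4 $r2=7 $r3=7
PC=6  or   $r3, $r2, $r0     | $r0=0 $r1=4 $r2=7 $r3=7

$r0=0 $r1=4 $r2=7 $r3=7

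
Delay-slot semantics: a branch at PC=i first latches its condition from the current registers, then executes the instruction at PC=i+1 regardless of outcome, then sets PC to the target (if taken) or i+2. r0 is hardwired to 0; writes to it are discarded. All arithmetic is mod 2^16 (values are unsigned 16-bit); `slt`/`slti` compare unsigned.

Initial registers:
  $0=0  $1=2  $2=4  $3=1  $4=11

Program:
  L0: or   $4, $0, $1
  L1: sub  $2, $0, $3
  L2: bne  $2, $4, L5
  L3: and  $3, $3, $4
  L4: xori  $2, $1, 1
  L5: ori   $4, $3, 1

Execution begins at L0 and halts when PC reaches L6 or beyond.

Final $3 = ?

PC=0  or   $4, $0, $1        | $0=0 $1=2 $2=4 $3=1 $4=2
PC=1  sub  $2, $0, $3        | $0=0 $1=2 $2=65535 $3=1 $4=2
PC=2  bne  $2, $4, L5        | $0=0 $1=2 $2=65535 $3=1 $4=2  [TAKEN]
PC=3  and  $3, $3, $4        | $0=0 $1=2 $2=65535 $3=0 $4=2
PC=5  ori   $4, $3, 1        | $0=0 $1=2 $2=65535 $3=0 $4=1

0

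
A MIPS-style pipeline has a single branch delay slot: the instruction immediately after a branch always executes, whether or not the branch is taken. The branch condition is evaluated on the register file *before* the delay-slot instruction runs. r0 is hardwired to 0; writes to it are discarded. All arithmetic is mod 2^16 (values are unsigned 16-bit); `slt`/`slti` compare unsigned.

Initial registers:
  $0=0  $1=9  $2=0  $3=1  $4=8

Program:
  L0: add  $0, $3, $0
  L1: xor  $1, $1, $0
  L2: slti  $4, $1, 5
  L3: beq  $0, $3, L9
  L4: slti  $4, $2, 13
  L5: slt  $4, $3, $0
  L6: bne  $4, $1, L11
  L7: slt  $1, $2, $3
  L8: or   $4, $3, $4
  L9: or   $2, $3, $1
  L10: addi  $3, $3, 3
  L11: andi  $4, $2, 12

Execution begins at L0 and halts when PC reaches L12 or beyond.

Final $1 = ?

1

#0 add  $0, $3, $0 ; 0/9/0/1/8
#1 xor  $1, $1, $0 ; 0/9/0/1/8
#2 slti  $4, $1, 5 ; 0/9/0/1/0
#3 beq  $0, $3, L9 ; 0/9/0/1/0 ; →fallthru
#4 slti  $4, $2, 13 ; 0/9/0/1/1
#5 slt  $4, $3, $0 ; 0/9/0/1/0
#6 bne  $4, $1, L11 ; 0/9/0/1/0 ; →target
#7 slt  $1, $2, $3 ; 0/1/0/1/0
#11 andi  $4, $2, 12 ; 0/1/0/1/0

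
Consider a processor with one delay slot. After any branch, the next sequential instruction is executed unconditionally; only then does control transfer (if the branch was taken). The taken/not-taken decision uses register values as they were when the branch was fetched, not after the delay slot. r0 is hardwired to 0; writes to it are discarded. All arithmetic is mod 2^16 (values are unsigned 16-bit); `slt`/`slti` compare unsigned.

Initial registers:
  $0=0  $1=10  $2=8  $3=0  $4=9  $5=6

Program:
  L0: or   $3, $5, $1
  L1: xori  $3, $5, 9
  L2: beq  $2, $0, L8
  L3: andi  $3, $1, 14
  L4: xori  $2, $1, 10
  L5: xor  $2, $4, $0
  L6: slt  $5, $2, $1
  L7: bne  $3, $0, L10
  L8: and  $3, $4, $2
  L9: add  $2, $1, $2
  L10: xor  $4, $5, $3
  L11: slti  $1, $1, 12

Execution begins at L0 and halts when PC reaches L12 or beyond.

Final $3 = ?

9

[0] or   $3, $5, $1  →  {$0:0, $1:10, $2:8, $3:14, $4:9, $5:6}
[1] xori  $3, $5, 9  →  {$0:0, $1:10, $2:8, $3:15, $4:9, $5:6}
[2] beq  $2, $0, L8  →  {$0:0, $1:10, $2:8, $3:15, $4:9, $5:6}  ⟨branch fallthrough⟩
[3] andi  $3, $1, 14  →  {$0:0, $1:10, $2:8, $3:10, $4:9, $5:6}
[4] xori  $2, $1, 10  →  {$0:0, $1:10, $2:0, $3:10, $4:9, $5:6}
[5] xor  $2, $4, $0  →  {$0:0, $1:10, $2:9, $3:10, $4:9, $5:6}
[6] slt  $5, $2, $1  →  {$0:0, $1:10, $2:9, $3:10, $4:9, $5:1}
[7] bne  $3, $0, L10  →  {$0:0, $1:10, $2:9, $3:10, $4:9, $5:1}  ⟨branch taken⟩
[8] and  $3, $4, $2  →  {$0:0, $1:10, $2:9, $3:9, $4:9, $5:1}
[10] xor  $4, $5, $3  →  {$0:0, $1:10, $2:9, $3:9, $4:8, $5:1}
[11] slti  $1, $1, 12  →  {$0:0, $1:1, $2:9, $3:9, $4:8, $5:1}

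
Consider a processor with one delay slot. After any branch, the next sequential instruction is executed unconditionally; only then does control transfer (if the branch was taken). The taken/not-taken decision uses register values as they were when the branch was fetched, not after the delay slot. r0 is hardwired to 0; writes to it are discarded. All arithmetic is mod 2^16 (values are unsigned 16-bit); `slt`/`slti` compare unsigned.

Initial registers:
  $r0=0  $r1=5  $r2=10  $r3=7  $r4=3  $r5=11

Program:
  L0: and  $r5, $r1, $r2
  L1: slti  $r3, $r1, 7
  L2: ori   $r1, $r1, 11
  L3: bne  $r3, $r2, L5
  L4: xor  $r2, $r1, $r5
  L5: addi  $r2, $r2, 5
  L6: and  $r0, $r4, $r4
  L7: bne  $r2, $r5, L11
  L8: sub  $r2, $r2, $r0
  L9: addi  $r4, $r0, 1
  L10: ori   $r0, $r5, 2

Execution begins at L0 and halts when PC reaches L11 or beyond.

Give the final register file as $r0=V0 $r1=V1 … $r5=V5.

$r0=0 $r1=15 $r2=20 $r3=1 $r4=3 $r5=0

[0] and  $r5, $r1, $r2  →  {$r0:0, $r1:5, $r2:10, $r3:7, $r4:3, $r5:0}
[1] slti  $r3, $r1, 7  →  {$r0:0, $r1:5, $r2:10, $r3:1, $r4:3, $r5:0}
[2] ori   $r1, $r1, 11  →  {$r0:0, $r1:15, $r2:10, $r3:1, $r4:3, $r5:0}
[3] bne  $r3, $r2, L5  →  {$r0:0, $r1:15, $r2:10, $r3:1, $r4:3, $r5:0}  ⟨branch taken⟩
[4] xor  $r2, $r1, $r5  →  {$r0:0, $r1:15, $r2:15, $r3:1, $r4:3, $r5:0}
[5] addi  $r2, $r2, 5  →  {$r0:0, $r1:15, $r2:20, $r3:1, $r4:3, $r5:0}
[6] and  $r0, $r4, $r4  →  {$r0:0, $r1:15, $r2:20, $r3:1, $r4:3, $r5:0}
[7] bne  $r2, $r5, L11  →  {$r0:0, $r1:15, $r2:20, $r3:1, $r4:3, $r5:0}  ⟨branch taken⟩
[8] sub  $r2, $r2, $r0  →  {$r0:0, $r1:15, $r2:20, $r3:1, $r4:3, $r5:0}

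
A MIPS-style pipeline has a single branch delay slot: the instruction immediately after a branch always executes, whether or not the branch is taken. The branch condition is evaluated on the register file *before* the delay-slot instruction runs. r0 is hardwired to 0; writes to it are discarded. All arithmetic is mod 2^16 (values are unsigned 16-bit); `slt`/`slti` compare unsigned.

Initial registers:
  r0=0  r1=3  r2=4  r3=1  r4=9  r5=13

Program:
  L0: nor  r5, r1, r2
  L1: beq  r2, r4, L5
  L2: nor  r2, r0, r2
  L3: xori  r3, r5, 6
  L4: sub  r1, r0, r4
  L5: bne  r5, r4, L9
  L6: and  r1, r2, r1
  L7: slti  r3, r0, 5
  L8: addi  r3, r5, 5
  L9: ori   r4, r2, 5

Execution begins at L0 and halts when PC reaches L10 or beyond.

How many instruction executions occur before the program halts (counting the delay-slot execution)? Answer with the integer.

8

#0 nor  r5, r1, r2 ; 0/3/4/1/9/65528
#1 beq  r2, r4, L5 ; 0/3/4/1/9/65528 ; →fallthru
#2 nor  r2, r0, r2 ; 0/3/65531/1/9/65528
#3 xori  r3, r5, 6 ; 0/3/65531/65534/9/65528
#4 sub  r1, r0, r4 ; 0/65527/65531/65534/9/65528
#5 bne  r5, r4, L9 ; 0/65527/65531/65534/9/65528 ; →target
#6 and  r1, r2, r1 ; 0/65523/65531/65534/9/65528
#9 ori   r4, r2, 5 ; 0/65523/65531/65534/65535/65528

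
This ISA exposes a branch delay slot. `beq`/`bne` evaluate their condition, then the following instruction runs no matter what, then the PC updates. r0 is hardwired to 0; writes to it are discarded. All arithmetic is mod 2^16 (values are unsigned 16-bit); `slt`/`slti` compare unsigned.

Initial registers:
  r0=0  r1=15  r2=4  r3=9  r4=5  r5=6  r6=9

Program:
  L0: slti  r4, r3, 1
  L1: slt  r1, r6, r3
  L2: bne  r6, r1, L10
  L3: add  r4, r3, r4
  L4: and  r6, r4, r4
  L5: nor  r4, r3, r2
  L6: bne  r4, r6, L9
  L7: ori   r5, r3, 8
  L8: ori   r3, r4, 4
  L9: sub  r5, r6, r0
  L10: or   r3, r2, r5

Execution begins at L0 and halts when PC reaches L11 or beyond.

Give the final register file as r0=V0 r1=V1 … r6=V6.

r0=0 r1=0 r2=4 r3=6 r4=9 r5=6 r6=9

#0 slti  r4, r3, 1 ; 0/15/4/9/0/6/9
#1 slt  r1, r6, r3 ; 0/0/4/9/0/6/9
#2 bne  r6, r1, L10 ; 0/0/4/9/0/6/9 ; →target
#3 add  r4, r3, r4 ; 0/0/4/9/9/6/9
#10 or   r3, r2, r5 ; 0/0/4/6/9/6/9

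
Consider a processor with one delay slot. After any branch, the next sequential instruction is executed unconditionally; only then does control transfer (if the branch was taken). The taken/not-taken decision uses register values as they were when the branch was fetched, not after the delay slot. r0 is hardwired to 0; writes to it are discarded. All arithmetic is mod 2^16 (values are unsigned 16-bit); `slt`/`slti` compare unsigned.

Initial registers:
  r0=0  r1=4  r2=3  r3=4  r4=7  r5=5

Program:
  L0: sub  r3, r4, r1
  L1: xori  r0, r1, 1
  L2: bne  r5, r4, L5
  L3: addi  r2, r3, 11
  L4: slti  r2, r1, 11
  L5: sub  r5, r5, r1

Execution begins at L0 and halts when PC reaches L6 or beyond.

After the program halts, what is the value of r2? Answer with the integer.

#0 sub  r3, r4, r1 ; 0/4/3/3/7/5
#1 xori  r0, r1, 1 ; 0/4/3/3/7/5
#2 bne  r5, r4, L5 ; 0/4/3/3/7/5 ; →target
#3 addi  r2, r3, 11 ; 0/4/14/3/7/5
#5 sub  r5, r5, r1 ; 0/4/14/3/7/1

14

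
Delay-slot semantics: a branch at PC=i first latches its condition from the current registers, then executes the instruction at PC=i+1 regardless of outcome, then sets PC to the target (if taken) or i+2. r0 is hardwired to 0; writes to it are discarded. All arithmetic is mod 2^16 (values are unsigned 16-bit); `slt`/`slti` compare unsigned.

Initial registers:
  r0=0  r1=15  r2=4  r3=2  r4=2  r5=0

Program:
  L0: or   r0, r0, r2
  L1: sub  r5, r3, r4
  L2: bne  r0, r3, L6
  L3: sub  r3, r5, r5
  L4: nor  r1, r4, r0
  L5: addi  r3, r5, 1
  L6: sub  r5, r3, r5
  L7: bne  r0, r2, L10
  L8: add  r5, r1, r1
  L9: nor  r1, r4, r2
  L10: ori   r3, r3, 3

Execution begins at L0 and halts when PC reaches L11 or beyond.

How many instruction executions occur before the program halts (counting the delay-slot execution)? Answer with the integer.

[0] or   r0, r0, r2  →  {r0:0, r1:15, r2:4, r3:2, r4:2, r5:0}
[1] sub  r5, r3, r4  →  {r0:0, r1:15, r2:4, r3:2, r4:2, r5:0}
[2] bne  r0, r3, L6  →  {r0:0, r1:15, r2:4, r3:2, r4:2, r5:0}  ⟨branch taken⟩
[3] sub  r3, r5, r5  →  {r0:0, r1:15, r2:4, r3:0, r4:2, r5:0}
[6] sub  r5, r3, r5  →  {r0:0, r1:15, r2:4, r3:0, r4:2, r5:0}
[7] bne  r0, r2, L10  →  {r0:0, r1:15, r2:4, r3:0, r4:2, r5:0}  ⟨branch taken⟩
[8] add  r5, r1, r1  →  {r0:0, r1:15, r2:4, r3:0, r4:2, r5:30}
[10] ori   r3, r3, 3  →  {r0:0, r1:15, r2:4, r3:3, r4:2, r5:30}

8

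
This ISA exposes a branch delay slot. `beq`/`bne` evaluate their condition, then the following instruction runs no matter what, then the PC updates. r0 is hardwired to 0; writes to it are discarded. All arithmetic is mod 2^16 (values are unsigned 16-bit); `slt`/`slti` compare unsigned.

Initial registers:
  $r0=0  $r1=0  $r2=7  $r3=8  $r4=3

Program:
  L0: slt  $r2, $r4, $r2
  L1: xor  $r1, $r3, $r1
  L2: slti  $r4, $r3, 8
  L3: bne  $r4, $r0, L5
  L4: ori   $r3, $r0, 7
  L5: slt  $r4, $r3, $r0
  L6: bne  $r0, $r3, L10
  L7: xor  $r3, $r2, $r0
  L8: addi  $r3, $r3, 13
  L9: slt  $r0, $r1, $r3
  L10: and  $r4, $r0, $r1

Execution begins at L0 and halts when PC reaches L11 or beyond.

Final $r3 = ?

1

[0] slt  $r2, $r4, $r2  →  {$r0:0, $r1:0, $r2:1, $r3:8, $r4:3}
[1] xor  $r1, $r3, $r1  →  {$r0:0, $r1:8, $r2:1, $r3:8, $r4:3}
[2] slti  $r4, $r3, 8  →  {$r0:0, $r1:8, $r2:1, $r3:8, $r4:0}
[3] bne  $r4, $r0, L5  →  {$r0:0, $r1:8, $r2:1, $r3:8, $r4:0}  ⟨branch fallthrough⟩
[4] ori   $r3, $r0, 7  →  {$r0:0, $r1:8, $r2:1, $r3:7, $r4:0}
[5] slt  $r4, $r3, $r0  →  {$r0:0, $r1:8, $r2:1, $r3:7, $r4:0}
[6] bne  $r0, $r3, L10  →  {$r0:0, $r1:8, $r2:1, $r3:7, $r4:0}  ⟨branch taken⟩
[7] xor  $r3, $r2, $r0  →  {$r0:0, $r1:8, $r2:1, $r3:1, $r4:0}
[10] and  $r4, $r0, $r1  →  {$r0:0, $r1:8, $r2:1, $r3:1, $r4:0}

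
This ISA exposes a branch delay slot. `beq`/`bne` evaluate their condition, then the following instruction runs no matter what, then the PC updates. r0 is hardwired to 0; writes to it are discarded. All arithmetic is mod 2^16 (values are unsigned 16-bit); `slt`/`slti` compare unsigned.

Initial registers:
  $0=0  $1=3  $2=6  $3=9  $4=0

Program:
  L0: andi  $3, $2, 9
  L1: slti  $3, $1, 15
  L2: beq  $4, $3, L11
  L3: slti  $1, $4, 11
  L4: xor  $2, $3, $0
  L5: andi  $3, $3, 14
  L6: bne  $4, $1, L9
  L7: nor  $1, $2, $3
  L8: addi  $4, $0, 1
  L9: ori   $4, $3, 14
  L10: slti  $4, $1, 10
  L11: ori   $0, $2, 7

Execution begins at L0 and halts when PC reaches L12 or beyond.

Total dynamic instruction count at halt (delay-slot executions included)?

11

PC=0  andi  $3, $2, 9        | $0=0 $1=3 $2=6 $3=0 $4=0
PC=1  slti  $3, $1, 15       | $0=0 $1=3 $2=6 $3=1 $4=0
PC=2  beq  $4, $3, L11       | $0=0 $1=3 $2=6 $3=1 $4=0  [not taken]
PC=3  slti  $1, $4, 11       | $0=0 $1=1 $2=6 $3=1 $4=0
PC=4  xor  $2, $3, $0        | $0=0 $1=1 $2=1 $3=1 $4=0
PC=5  andi  $3, $3, 14       | $0=0 $1=1 $2=1 $3=0 $4=0
PC=6  bne  $4, $1, L9        | $0=0 $1=1 $2=1 $3=0 $4=0  [TAKEN]
PC=7  nor  $1, $2, $3        | $0=0 $1=65534 $2=1 $3=0 $4=0
PC=9  ori   $4, $3, 14       | $0=0 $1=65534 $2=1 $3=0 $4=14
PC=10 slti  $4, $1, 10       | $0=0 $1=65534 $2=1 $3=0 $4=0
PC=11 ori   $0, $2, 7        | $0=0 $1=65534 $2=1 $3=0 $4=0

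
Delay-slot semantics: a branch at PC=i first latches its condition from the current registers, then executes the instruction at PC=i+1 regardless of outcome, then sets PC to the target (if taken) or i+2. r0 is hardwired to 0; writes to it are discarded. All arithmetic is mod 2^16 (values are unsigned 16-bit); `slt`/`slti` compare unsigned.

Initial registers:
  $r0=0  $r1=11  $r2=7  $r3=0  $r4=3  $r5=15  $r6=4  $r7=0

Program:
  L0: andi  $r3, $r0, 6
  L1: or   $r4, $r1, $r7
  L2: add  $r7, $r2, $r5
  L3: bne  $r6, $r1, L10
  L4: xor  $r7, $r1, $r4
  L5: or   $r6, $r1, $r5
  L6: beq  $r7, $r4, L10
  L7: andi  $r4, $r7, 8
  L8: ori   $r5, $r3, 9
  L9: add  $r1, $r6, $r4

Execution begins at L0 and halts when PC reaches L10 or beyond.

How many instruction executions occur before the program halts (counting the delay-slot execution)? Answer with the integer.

  step pc=0: andi  $r3, $r0, 6  regs=(0,11,7,0,3,15,4,0)
  step pc=1: or   $r4, $r1, $r7  regs=(0,11,7,0,11,15,4,0)
  step pc=2: add  $r7, $r2, $r5  regs=(0,11,7,0,11,15,4,22)
  step pc=3: bne  $r6, $r1, L10  cond=T  regs=(0,11,7,0,11,15,4,22)
  step pc=4: xor  $r7, $r1, $r4  regs=(0,11,7,0,11,15,4,0)

5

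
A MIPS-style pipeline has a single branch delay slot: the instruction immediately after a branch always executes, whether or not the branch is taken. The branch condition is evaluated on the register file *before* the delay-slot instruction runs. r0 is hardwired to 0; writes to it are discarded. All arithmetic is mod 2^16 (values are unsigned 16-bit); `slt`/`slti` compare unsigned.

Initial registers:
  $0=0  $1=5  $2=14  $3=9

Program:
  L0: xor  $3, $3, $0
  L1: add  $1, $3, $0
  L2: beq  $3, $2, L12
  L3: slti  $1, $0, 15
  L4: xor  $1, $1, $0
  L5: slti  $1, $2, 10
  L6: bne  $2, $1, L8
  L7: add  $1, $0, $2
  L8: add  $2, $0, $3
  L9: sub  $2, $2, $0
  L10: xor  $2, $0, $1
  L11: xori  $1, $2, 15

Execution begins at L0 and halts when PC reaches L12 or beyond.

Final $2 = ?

14

PC=0  xor  $3, $3, $0        | $0=0 $1=5 $2=14 $3=9
PC=1  add  $1, $3, $0        | $0=0 $1=9 $2=14 $3=9
PC=2  beq  $3, $2, L12       | $0=0 $1=9 $2=14 $3=9  [not taken]
PC=3  slti  $1, $0, 15       | $0=0 $1=1 $2=14 $3=9
PC=4  xor  $1, $1, $0        | $0=0 $1=1 $2=14 $3=9
PC=5  slti  $1, $2, 10       | $0=0 $1=0 $2=14 $3=9
PC=6  bne  $2, $1, L8        | $0=0 $1=0 $2=14 $3=9  [TAKEN]
PC=7  add  $1, $0, $2        | $0=0 $1=14 $2=14 $3=9
PC=8  add  $2, $0, $3        | $0=0 $1=14 $2=9 $3=9
PC=9  sub  $2, $2, $0        | $0=0 $1=14 $2=9 $3=9
PC=10 xor  $2, $0, $1        | $0=0 $1=14 $2=14 $3=9
PC=11 xori  $1, $2, 15       | $0=0 $1=1 $2=14 $3=9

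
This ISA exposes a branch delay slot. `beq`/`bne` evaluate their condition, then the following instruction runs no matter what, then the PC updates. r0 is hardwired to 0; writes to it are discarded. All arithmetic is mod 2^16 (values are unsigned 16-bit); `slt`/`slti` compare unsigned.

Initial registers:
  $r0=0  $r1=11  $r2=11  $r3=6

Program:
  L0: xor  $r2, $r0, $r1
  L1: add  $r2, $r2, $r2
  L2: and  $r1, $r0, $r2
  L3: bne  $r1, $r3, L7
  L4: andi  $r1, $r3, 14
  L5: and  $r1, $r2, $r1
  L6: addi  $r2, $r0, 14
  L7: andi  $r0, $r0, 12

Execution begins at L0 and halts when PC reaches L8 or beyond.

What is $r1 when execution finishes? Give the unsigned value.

6

[0] xor  $r2, $r0, $r1  →  {$r0:0, $r1:11, $r2:11, $r3:6}
[1] add  $r2, $r2, $r2  →  {$r0:0, $r1:11, $r2:22, $r3:6}
[2] and  $r1, $r0, $r2  →  {$r0:0, $r1:0, $r2:22, $r3:6}
[3] bne  $r1, $r3, L7  →  {$r0:0, $r1:0, $r2:22, $r3:6}  ⟨branch taken⟩
[4] andi  $r1, $r3, 14  →  {$r0:0, $r1:6, $r2:22, $r3:6}
[7] andi  $r0, $r0, 12  →  {$r0:0, $r1:6, $r2:22, $r3:6}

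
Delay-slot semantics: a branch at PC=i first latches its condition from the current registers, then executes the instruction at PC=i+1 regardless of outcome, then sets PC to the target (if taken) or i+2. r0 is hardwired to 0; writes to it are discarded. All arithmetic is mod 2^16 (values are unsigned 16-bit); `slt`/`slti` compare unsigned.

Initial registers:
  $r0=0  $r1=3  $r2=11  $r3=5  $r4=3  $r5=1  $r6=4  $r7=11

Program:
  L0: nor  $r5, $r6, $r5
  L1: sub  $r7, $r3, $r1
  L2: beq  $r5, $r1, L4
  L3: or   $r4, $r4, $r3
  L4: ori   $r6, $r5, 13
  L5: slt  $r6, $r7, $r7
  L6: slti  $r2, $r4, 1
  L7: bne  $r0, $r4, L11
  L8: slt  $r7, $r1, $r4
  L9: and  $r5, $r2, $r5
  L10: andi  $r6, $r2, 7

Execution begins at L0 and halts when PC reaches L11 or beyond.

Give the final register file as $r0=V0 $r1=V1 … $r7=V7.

#0 nor  $r5, $r6, $r5 ; 0/3/11/5/3/65530/4/11
#1 sub  $r7, $r3, $r1 ; 0/3/11/5/3/65530/4/2
#2 beq  $r5, $r1, L4 ; 0/3/11/5/3/65530/4/2 ; →fallthru
#3 or   $r4, $r4, $r3 ; 0/3/11/5/7/65530/4/2
#4 ori   $r6, $r5, 13 ; 0/3/11/5/7/65530/65535/2
#5 slt  $r6, $r7, $r7 ; 0/3/11/5/7/65530/0/2
#6 slti  $r2, $r4, 1 ; 0/3/0/5/7/65530/0/2
#7 bne  $r0, $r4, L11 ; 0/3/0/5/7/65530/0/2 ; →target
#8 slt  $r7, $r1, $r4 ; 0/3/0/5/7/65530/0/1

$r0=0 $r1=3 $r2=0 $r3=5 $r4=7 $r5=65530 $r6=0 $r7=1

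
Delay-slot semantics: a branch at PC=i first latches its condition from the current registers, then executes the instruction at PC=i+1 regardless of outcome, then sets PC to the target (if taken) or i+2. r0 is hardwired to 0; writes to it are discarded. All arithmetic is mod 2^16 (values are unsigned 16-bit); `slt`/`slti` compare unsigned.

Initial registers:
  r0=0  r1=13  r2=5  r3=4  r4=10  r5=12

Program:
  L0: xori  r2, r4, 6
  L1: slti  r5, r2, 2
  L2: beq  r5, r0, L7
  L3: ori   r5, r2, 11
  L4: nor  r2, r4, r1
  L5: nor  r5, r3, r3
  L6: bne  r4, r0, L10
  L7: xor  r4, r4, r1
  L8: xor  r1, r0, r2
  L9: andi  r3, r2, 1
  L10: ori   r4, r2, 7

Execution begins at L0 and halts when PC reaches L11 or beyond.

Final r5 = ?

15

#0 xori  r2, r4, 6 ; 0/13/12/4/10/12
#1 slti  r5, r2, 2 ; 0/13/12/4/10/0
#2 beq  r5, r0, L7 ; 0/13/12/4/10/0 ; →target
#3 ori   r5, r2, 11 ; 0/13/12/4/10/15
#7 xor  r4, r4, r1 ; 0/13/12/4/7/15
#8 xor  r1, r0, r2 ; 0/12/12/4/7/15
#9 andi  r3, r2, 1 ; 0/12/12/0/7/15
#10 ori   r4, r2, 7 ; 0/12/12/0/15/15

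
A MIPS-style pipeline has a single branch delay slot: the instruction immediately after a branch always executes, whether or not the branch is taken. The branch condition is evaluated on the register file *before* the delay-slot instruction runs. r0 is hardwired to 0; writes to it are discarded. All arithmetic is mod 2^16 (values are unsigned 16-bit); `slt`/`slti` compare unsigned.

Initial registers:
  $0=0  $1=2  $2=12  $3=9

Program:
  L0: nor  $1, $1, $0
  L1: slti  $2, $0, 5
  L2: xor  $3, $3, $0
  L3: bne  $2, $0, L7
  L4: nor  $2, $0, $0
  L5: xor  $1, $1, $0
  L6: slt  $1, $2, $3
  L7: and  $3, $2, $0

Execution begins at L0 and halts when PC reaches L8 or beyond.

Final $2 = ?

65535

PC=0  nor  $1, $1, $0        | $0=0 $1=65533 $2=12 $3=9
PC=1  slti  $2, $0, 5        | $0=0 $1=65533 $2=1 $3=9
PC=2  xor  $3, $3, $0        | $0=0 $1=65533 $2=1 $3=9
PC=3  bne  $2, $0, L7        | $0=0 $1=65533 $2=1 $3=9  [TAKEN]
PC=4  nor  $2, $0, $0        | $0=0 $1=65533 $2=65535 $3=9
PC=7  and  $3, $2, $0        | $0=0 $1=65533 $2=65535 $3=0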